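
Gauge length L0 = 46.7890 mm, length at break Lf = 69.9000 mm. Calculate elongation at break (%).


Formula: Elongation = (Lf - L0) / L0 * 100
Substituting: Elongation = (69.9000 - 46.7890) / 46.7890 * 100
Result: 49.3941 %


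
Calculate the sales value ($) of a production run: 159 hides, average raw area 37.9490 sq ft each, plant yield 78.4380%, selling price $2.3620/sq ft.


Raw_total = N * avg_area = 159 * 37.9490 = 6033.8910 sq ft
Finished = Raw_total * yield / 100 = 6033.8910 * 78.4380 / 100 = 4732.8634 sq ft
Value = Finished * price = 4732.8634 * 2.3620 = 11179.0234 $


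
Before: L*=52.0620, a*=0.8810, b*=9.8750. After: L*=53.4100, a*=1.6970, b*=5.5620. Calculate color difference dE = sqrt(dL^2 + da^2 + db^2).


dL = 1.3480, da = 0.8160, db = -4.3130
dE = sqrt(1.3480^2 + 0.8160^2 + (-4.3130)^2) = 4.5918


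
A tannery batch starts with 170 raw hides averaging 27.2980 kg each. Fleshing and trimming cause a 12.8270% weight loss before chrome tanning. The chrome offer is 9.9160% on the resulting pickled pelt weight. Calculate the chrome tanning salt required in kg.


Total_raw = N * avg_wt = 170 * 27.2980 = 4640.6600 kg
Substrate = Total_raw * (1 - loss/100) = 4640.6600 * (1 - 12.8270/100) = 4045.4025 kg
Chrome = Substrate * pct / 100 = 4045.4025 * 9.9160 / 100 = 401.1421 kg


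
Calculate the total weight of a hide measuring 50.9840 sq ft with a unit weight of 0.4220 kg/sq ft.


Formula: Weight = area * weight_per_sqft
Substituting: Weight = 50.9840 * 0.4220
Result: 21.5152 kg


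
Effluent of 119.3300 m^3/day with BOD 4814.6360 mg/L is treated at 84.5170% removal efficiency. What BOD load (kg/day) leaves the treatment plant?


Load_in = volume * conc / 1000 = 119.3300 * 4814.6360 / 1000 = 574.5305 kg/day
Removed = Load_in * eff / 100 = 574.5305 * 84.5170 / 100 = 485.5760 kg/day
Load_out = Load_in - Removed = 574.5305 - 485.5760 = 88.9546 kg/day


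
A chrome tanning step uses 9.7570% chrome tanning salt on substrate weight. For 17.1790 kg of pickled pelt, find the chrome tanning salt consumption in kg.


Formula: Chrome = substrate * pct / 100
Substituting: Chrome = 17.1790 * 9.7570 / 100
Result: 1.6762 kg


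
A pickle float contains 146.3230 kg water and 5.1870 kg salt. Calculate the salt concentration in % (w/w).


Formula: Conc = salt / (water + salt) * 100
Substituting: Conc = 5.1870 / (146.3230 + 5.1870) * 100
Result: 3.4235 %


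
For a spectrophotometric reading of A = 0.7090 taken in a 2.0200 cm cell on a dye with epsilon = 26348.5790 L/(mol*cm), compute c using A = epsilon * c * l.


Formula: c = A / (epsilon * l)
Substituting: c = 0.7090 / (26348.5790 * 2.0200)
Result: 1.3321e-05 mol/L


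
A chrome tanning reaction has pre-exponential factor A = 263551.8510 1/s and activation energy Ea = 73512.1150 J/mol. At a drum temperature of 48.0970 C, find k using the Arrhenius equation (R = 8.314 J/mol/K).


T_K = T_C + 273.15 = 48.0970 + 273.15 = 321.2470 K
exponent = -Ea / (R * T_K) = -73512.1150 / (8.314 * 321.2470) = -27.5239
k = A * exp(exponent) = 263551.8510 * exp(-27.5239) = 2.9335e-07 1/s


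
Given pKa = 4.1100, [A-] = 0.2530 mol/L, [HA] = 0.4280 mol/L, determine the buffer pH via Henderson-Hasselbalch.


ratio = [A-] / [HA] = 0.2530 / 0.4280 = 0.5911
log10(ratio) = -0.2283
pH = pKa + log10(ratio) = 4.1100 - 0.2283 = 3.8817


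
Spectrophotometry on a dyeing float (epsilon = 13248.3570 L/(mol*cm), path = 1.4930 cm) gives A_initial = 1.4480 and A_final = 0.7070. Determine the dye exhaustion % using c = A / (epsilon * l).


c_initial = A_i / (epsilon * l) = 1.4480 / (13248.3570 * 1.4930) = 7.3206e-05 mol/L
c_final = A_f / (epsilon * l) = 0.7070 / (13248.3570 * 1.4930) = 3.5744e-05 mol/L
Exhaustion = (c_initial - c_final) / c_initial * 100 = (7.3206e-05 - 3.5744e-05) / 7.3206e-05 * 100 = 51.1740 %


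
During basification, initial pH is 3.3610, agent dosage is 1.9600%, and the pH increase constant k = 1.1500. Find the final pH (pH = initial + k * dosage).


Formula: pH_final = pH_initial + k * base_pct
Substituting: pH_final = 3.3610 + 1.1500 * 1.9600
Result: 5.6150


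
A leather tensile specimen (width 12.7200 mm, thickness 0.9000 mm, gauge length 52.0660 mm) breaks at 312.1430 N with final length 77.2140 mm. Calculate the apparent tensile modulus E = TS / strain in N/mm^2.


TS = F / (w * t) = 312.1430 / (12.7200 * 0.9000) = 27.2662 N/mm^2
strain = (Lf - L0) / L0 = (77.2140 - 52.0660) / 52.0660 = 0.4830
E = TS / strain = 27.2662 / 0.4830 = 56.4514 N/mm^2


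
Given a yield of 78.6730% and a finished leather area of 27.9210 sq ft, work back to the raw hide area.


Formula: raw = finished * 100 / yield
Substituting: raw = 27.9210 * 100 / 78.6730
Result: 35.4899 sq ft


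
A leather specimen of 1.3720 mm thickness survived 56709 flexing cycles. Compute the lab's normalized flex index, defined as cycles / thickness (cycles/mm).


Formula: Index = cycles / thickness
Substituting: Index = 56709 / 1.3720
Result: 41333.0904 cycles/mm


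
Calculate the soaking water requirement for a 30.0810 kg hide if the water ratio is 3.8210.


Formula: Water = hide_weight * ratio
Substituting: Water = 30.0810 * 3.8210
Result: 114.9395 kg


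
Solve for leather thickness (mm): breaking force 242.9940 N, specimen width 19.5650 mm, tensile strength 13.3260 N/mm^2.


Formula: t = F / (TS * w)
Substituting: t = 242.9940 / (13.3260 * 19.5650)
Result: 0.9320 mm


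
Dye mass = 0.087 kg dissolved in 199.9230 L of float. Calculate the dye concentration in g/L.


Formula: Conc = dye_mass(kg) / volume(L) * 1000
Substituting: Conc = 0.087 / 199.9230 * 1000
Result: 0.4352 g/L


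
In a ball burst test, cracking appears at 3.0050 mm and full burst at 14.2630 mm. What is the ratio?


Formula: Ratio = crack / burst
Substituting: Ratio = 3.0050 / 14.2630
Result: 0.2107


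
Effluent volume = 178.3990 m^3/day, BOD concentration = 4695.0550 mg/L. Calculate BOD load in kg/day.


Formula: BOD_load = volume * conc / 1000
Substituting: BOD_load = 178.3990 * 4695.0550 / 1000
Result: 837.5931 kg/day


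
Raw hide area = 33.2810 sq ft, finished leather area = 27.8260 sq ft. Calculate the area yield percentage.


Formula: Yield = finished / raw * 100
Substituting: Yield = 27.8260 / 33.2810 * 100
Result: 83.6093 %


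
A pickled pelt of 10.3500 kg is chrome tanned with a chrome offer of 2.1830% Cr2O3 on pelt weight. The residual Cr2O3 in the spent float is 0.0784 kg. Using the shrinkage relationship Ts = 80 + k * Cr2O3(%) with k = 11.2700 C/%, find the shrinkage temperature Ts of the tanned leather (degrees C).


Offered = pelt * offer_pct / 100 = 10.3500 * 2.1830 / 100 = 0.2259 kg
Uptake = offered - residual = 0.2259 - 0.0784 = 0.1475 kg
Cr2O3% on pelt = uptake / pelt * 100 = 0.1475 / 10.3500 * 100 = 1.4255 %
Ts = 80 + k * Cr2O3% = 80 + 11.2700 * 1.4255 = 96.0655 C


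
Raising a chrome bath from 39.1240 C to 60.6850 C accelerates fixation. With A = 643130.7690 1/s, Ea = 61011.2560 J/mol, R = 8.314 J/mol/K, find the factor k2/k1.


T1 = 39.1240 + 273.15 = 312.2740 K; T2 = 60.6850 + 273.15 = 333.8350 K
k1 = A * exp(-Ea/(R*T1)) = 643130.7690 * exp(-61011.2560/(8.314*312.2740)) = 4.0037e-05 1/s
k2 = A * exp(-Ea/(R*T2)) = 643130.7690 * exp(-61011.2560/(8.314*333.8350)) = 1.8265e-04 1/s
k2/k1 = 1.8265e-04 / 4.0037e-05 = 4.5620


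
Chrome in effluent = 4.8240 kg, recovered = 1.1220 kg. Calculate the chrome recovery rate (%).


Formula: Recovery = recovered / input * 100
Substituting: Recovery = 1.1220 / 4.8240 * 100
Result: 23.2587 %


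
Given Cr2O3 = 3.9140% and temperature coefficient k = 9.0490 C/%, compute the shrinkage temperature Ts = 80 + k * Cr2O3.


Formula: Ts = 80 + k * Cr2O3
Substituting: Ts = 80 + 9.0490 * 3.9140
Result: 115.4178 C


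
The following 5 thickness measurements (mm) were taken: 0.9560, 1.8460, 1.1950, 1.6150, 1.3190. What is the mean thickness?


Formula: Average = sum / n
Substituting: Average = 6.9310 / 5
Result: 1.3862 mm


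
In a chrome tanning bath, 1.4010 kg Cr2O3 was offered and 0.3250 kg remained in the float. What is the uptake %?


Formula: Uptake = (offered - residual) / offered * 100
Substituting: Uptake = (1.4010 - 0.3250) / 1.4010 * 100
Result: 76.8023 %


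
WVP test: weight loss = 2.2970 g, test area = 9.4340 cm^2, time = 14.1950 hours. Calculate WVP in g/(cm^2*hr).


Formula: WVP = loss / (area * time)
Substituting: WVP = 2.2970 / (9.4340 * 14.1950)
Result: 0.0171526 g/(cm^2*hr)


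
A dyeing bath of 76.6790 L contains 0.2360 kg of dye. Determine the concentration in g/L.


Formula: Conc = dye_mass(kg) / volume(L) * 1000
Substituting: Conc = 0.2360 / 76.6790 * 1000
Result: 3.0778 g/L


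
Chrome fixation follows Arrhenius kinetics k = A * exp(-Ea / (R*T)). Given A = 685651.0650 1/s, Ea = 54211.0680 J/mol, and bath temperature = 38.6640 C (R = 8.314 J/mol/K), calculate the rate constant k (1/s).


T_K = T_C + 273.15 = 38.6640 + 273.15 = 311.8140 K
exponent = -Ea / (R * T_K) = -54211.0680 / (8.314 * 311.8140) = -20.9114
k = A * exp(exponent) = 685651.0650 * exp(-20.9114) = 5.6809e-04 1/s


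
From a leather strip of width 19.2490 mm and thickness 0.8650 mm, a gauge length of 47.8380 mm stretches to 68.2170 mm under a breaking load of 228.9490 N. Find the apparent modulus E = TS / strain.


TS = F / (w * t) = 228.9490 / (19.2490 * 0.8650) = 13.7504 N/mm^2
strain = (Lf - L0) / L0 = (68.2170 - 47.8380) / 47.8380 = 0.4260
E = TS / strain = 13.7504 / 0.4260 = 32.2779 N/mm^2


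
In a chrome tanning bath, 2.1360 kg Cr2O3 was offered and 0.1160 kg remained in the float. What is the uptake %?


Formula: Uptake = (offered - residual) / offered * 100
Substituting: Uptake = (2.1360 - 0.1160) / 2.1360 * 100
Result: 94.5693 %


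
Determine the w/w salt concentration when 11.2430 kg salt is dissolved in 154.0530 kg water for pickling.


Formula: Conc = salt / (water + salt) * 100
Substituting: Conc = 11.2430 / (154.0530 + 11.2430) * 100
Result: 6.8017 %


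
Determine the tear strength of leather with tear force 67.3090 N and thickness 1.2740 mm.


Formula: Tear strength = force / thickness
Substituting: Tear strength = 67.3090 / 1.2740
Result: 52.8328 N/mm


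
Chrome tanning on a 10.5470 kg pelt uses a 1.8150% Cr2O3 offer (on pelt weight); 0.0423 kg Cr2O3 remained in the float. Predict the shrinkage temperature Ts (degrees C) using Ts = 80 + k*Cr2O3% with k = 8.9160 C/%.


Offered = pelt * offer_pct / 100 = 10.5470 * 1.8150 / 100 = 0.1914 kg
Uptake = offered - residual = 0.1914 - 0.0423 = 0.1491 kg
Cr2O3% on pelt = uptake / pelt * 100 = 0.1491 / 10.5470 * 100 = 1.4139 %
Ts = 80 + k * Cr2O3% = 80 + 8.9160 * 1.4139 = 92.6067 C


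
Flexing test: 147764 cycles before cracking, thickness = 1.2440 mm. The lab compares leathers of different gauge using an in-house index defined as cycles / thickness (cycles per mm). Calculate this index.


Formula: Index = cycles / thickness
Substituting: Index = 147764 / 1.2440
Result: 118781.3505 cycles/mm


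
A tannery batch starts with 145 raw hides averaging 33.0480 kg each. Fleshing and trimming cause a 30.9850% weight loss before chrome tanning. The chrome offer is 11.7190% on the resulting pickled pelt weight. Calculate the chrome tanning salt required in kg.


Total_raw = N * avg_wt = 145 * 33.0480 = 4791.9600 kg
Substrate = Total_raw * (1 - loss/100) = 4791.9600 * (1 - 30.9850/100) = 3307.1712 kg
Chrome = Substrate * pct / 100 = 3307.1712 * 11.7190 / 100 = 387.5674 kg


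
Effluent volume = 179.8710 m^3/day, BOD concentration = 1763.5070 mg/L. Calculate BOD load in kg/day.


Formula: BOD_load = volume * conc / 1000
Substituting: BOD_load = 179.8710 * 1763.5070 / 1000
Result: 317.2038 kg/day


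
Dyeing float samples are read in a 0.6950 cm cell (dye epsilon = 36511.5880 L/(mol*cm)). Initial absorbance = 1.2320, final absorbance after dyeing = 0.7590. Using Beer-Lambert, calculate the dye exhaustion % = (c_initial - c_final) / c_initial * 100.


c_initial = A_i / (epsilon * l) = 1.2320 / (36511.5880 * 0.6950) = 4.8551e-05 mol/L
c_final = A_f / (epsilon * l) = 0.7590 / (36511.5880 * 0.6950) = 2.9911e-05 mol/L
Exhaustion = (c_initial - c_final) / c_initial * 100 = (4.8551e-05 - 2.9911e-05) / 4.8551e-05 * 100 = 38.3929 %


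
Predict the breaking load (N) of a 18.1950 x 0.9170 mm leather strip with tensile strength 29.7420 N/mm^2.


Formula: F = TS * w * t
Substituting: F = 29.7420 * 18.1950 * 0.9170
Result: 496.2398 N


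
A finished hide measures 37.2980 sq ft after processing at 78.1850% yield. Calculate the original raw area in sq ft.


Formula: raw = finished * 100 / yield
Substituting: raw = 37.2980 * 100 / 78.1850
Result: 47.7048 sq ft


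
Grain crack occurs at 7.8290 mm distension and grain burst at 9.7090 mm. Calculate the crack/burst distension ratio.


Formula: Ratio = crack / burst
Substituting: Ratio = 7.8290 / 9.7090
Result: 0.8064


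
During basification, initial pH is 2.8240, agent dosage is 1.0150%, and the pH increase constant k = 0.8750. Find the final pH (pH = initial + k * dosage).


Formula: pH_final = pH_initial + k * base_pct
Substituting: pH_final = 2.8240 + 0.8750 * 1.0150
Result: 3.7121


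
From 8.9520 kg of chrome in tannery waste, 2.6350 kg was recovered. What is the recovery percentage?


Formula: Recovery = recovered / input * 100
Substituting: Recovery = 2.6350 / 8.9520 * 100
Result: 29.4348 %


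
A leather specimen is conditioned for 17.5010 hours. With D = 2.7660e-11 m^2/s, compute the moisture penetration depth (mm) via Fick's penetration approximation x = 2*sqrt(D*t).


t = 17.5010 hr * 3600 = 63003.6000 s
D * t = 2.7660e-11 * 63003.6000 = 1.7427e-06
x = 2 * sqrt(D*t) = 2 * sqrt(1.7427e-06) = 0.00264021 m = 2.6402 mm


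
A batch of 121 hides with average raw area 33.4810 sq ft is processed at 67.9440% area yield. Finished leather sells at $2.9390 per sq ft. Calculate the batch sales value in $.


Raw_total = N * avg_area = 121 * 33.4810 = 4051.2010 sq ft
Finished = Raw_total * yield / 100 = 4051.2010 * 67.9440 / 100 = 2752.5480 sq ft
Value = Finished * price = 2752.5480 * 2.9390 = 8089.7386 $


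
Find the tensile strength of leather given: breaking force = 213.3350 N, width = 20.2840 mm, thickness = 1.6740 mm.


Formula: TS = force / (width * thickness)
Substituting: TS = 213.3350 / (20.2840 * 1.6740)
Result: 6.2828 N/mm^2


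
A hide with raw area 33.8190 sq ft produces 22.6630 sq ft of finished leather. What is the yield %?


Formula: Yield = finished / raw * 100
Substituting: Yield = 22.6630 / 33.8190 * 100
Result: 67.0126 %


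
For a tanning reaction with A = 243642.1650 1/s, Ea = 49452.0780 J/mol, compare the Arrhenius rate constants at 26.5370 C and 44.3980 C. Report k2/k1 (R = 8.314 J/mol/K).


T1 = 26.5370 + 273.15 = 299.6870 K; T2 = 44.3980 + 273.15 = 317.5480 K
k1 = A * exp(-Ea/(R*T1)) = 243642.1650 * exp(-49452.0780/(8.314*299.6870)) = 5.8489e-04 1/s
k2 = A * exp(-Ea/(R*T2)) = 243642.1650 * exp(-49452.0780/(8.314*317.5480)) = 0.00178609 1/s
k2/k1 = 0.00178609 / 5.8489e-04 = 3.0537


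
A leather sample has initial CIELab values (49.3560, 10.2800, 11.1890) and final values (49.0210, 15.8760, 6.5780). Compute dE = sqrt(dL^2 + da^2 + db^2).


dL = -0.3350, da = 5.5960, db = -4.6110
dE = sqrt((-0.3350)^2 + 5.5960^2 + (-4.6110)^2) = 7.2587


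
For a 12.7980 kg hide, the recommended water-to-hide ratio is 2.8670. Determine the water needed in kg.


Formula: Water = hide_weight * ratio
Substituting: Water = 12.7980 * 2.8670
Result: 36.6919 kg


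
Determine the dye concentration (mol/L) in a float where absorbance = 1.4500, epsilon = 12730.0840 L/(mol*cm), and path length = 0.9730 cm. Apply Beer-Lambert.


Formula: c = A / (epsilon * l)
Substituting: c = 1.4500 / (12730.0840 * 0.9730)
Result: 1.1706e-04 mol/L


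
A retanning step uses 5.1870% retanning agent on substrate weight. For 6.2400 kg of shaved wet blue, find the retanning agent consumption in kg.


Formula: Retan = substrate * pct / 100
Substituting: Retan = 6.2400 * 5.1870 / 100
Result: 0.3237 kg


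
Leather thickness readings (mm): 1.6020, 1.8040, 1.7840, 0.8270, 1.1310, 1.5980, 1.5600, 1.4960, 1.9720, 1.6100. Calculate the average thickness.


Formula: Average = sum / n
Substituting: Average = 15.3840 / 10
Result: 1.5384 mm


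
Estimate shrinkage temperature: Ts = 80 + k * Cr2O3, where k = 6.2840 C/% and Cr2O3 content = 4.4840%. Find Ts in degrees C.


Formula: Ts = 80 + k * Cr2O3
Substituting: Ts = 80 + 6.2840 * 4.4840
Result: 108.1775 C


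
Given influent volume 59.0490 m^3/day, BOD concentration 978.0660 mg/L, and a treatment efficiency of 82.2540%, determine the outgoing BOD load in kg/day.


Load_in = volume * conc / 1000 = 59.0490 * 978.0660 / 1000 = 57.7538 kg/day
Removed = Load_in * eff / 100 = 57.7538 * 82.2540 / 100 = 47.5048 kg/day
Load_out = Load_in - Removed = 57.7538 - 47.5048 = 10.2490 kg/day


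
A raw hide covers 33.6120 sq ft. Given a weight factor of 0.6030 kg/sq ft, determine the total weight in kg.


Formula: Weight = area * weight_per_sqft
Substituting: Weight = 33.6120 * 0.6030
Result: 20.2680 kg


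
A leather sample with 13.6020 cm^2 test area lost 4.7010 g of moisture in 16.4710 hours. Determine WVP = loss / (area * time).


Formula: WVP = loss / (area * time)
Substituting: WVP = 4.7010 / (13.6020 * 16.4710)
Result: 0.020983 g/(cm^2*hr)


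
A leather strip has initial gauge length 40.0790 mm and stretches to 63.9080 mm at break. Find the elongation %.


Formula: Elongation = (Lf - L0) / L0 * 100
Substituting: Elongation = (63.9080 - 40.0790) / 40.0790 * 100
Result: 59.4551 %


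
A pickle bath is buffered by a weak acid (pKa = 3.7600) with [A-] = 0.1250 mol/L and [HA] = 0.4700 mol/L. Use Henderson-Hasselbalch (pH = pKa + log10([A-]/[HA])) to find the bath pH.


ratio = [A-] / [HA] = 0.1250 / 0.4700 = 0.2660
log10(ratio) = -0.5752
pH = pKa + log10(ratio) = 3.7600 - 0.5752 = 3.1848


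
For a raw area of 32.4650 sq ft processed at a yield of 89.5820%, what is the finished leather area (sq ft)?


Formula: finished = raw * yield / 100
Substituting: finished = 32.4650 * 89.5820 / 100
Result: 29.0828 sq ft


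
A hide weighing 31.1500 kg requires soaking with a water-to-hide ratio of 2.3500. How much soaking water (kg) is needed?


Formula: Water = hide_weight * ratio
Substituting: Water = 31.1500 * 2.3500
Result: 73.2025 kg


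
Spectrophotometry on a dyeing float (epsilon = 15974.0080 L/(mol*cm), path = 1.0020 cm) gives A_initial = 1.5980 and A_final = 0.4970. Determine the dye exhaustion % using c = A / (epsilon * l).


c_initial = A_i / (epsilon * l) = 1.5980 / (15974.0080 * 1.0020) = 9.9838e-05 mol/L
c_final = A_f / (epsilon * l) = 0.4970 / (15974.0080 * 1.0020) = 3.1051e-05 mol/L
Exhaustion = (c_initial - c_final) / c_initial * 100 = (9.9838e-05 - 3.1051e-05) / 9.9838e-05 * 100 = 68.8986 %


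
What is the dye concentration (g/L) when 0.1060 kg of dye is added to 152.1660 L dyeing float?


Formula: Conc = dye_mass(kg) / volume(L) * 1000
Substituting: Conc = 0.1060 / 152.1660 * 1000
Result: 0.6966 g/L


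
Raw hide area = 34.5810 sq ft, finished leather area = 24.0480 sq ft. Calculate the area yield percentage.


Formula: Yield = finished / raw * 100
Substituting: Yield = 24.0480 / 34.5810 * 100
Result: 69.5411 %


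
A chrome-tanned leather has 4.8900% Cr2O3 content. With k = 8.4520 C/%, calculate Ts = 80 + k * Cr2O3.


Formula: Ts = 80 + k * Cr2O3
Substituting: Ts = 80 + 8.4520 * 4.8900
Result: 121.3303 C


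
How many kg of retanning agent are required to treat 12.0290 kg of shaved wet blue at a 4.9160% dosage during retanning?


Formula: Retan = substrate * pct / 100
Substituting: Retan = 12.0290 * 4.9160 / 100
Result: 0.5913 kg


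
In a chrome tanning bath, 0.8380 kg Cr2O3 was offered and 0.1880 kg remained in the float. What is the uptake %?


Formula: Uptake = (offered - residual) / offered * 100
Substituting: Uptake = (0.8380 - 0.1880) / 0.8380 * 100
Result: 77.5656 %


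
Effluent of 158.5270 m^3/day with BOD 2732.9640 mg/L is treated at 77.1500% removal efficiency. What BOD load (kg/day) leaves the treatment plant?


Load_in = volume * conc / 1000 = 158.5270 * 2732.9640 / 1000 = 433.2486 kg/day
Removed = Load_in * eff / 100 = 433.2486 * 77.1500 / 100 = 334.2513 kg/day
Load_out = Load_in - Removed = 433.2486 - 334.2513 = 98.9973 kg/day


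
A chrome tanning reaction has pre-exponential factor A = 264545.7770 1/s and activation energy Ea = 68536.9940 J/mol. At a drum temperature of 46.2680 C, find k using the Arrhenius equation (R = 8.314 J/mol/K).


T_K = T_C + 273.15 = 46.2680 + 273.15 = 319.4180 K
exponent = -Ea / (R * T_K) = -68536.9940 / (8.314 * 319.4180) = -25.8081
k = A * exp(exponent) = 264545.7770 * exp(-25.8081) = 1.6376e-06 1/s


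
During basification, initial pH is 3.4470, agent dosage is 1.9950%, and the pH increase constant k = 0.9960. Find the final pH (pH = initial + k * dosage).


Formula: pH_final = pH_initial + k * base_pct
Substituting: pH_final = 3.4470 + 0.9960 * 1.9950
Result: 5.4340


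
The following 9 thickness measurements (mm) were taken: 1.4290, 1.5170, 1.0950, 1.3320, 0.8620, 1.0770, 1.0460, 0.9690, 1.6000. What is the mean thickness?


Formula: Average = sum / n
Substituting: Average = 10.9270 / 9
Result: 1.2141 mm


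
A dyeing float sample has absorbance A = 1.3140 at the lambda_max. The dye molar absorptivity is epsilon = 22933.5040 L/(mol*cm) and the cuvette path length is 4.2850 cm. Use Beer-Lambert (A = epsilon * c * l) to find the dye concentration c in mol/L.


Formula: c = A / (epsilon * l)
Substituting: c = 1.3140 / (22933.5040 * 4.2850)
Result: 1.3371e-05 mol/L


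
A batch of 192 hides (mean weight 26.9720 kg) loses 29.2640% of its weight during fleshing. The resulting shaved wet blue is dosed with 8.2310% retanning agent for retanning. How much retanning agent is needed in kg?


Total_raw = N * avg_wt = 192 * 26.9720 = 5178.6240 kg
Substrate = Total_raw * (1 - loss/100) = 5178.6240 * (1 - 29.2640/100) = 3663.1515 kg
Retan = Substrate * pct / 100 = 3663.1515 * 8.2310 / 100 = 301.5140 kg


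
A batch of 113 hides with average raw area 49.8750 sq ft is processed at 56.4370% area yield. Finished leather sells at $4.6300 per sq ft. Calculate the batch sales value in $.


Raw_total = N * avg_area = 113 * 49.8750 = 5635.8750 sq ft
Finished = Raw_total * yield / 100 = 5635.8750 * 56.4370 / 100 = 3180.7188 sq ft
Value = Finished * price = 3180.7188 * 4.6300 = 14726.7279 $


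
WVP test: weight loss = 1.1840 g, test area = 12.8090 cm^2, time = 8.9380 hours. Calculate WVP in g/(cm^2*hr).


Formula: WVP = loss / (area * time)
Substituting: WVP = 1.1840 / (12.8090 * 8.9380)
Result: 0.0103418 g/(cm^2*hr)


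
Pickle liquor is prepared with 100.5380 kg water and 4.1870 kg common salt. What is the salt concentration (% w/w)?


Formula: Conc = salt / (water + salt) * 100
Substituting: Conc = 4.1870 / (100.5380 + 4.1870) * 100
Result: 3.9981 %


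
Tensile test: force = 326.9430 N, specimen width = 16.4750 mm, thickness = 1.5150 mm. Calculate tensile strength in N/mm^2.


Formula: TS = force / (width * thickness)
Substituting: TS = 326.9430 / (16.4750 * 1.5150)
Result: 13.0989 N/mm^2


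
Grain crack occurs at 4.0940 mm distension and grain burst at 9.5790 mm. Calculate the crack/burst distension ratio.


Formula: Ratio = crack / burst
Substituting: Ratio = 4.0940 / 9.5790
Result: 0.4274


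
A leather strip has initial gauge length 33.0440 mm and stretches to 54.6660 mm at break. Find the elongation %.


Formula: Elongation = (Lf - L0) / L0 * 100
Substituting: Elongation = (54.6660 - 33.0440) / 33.0440 * 100
Result: 65.4340 %


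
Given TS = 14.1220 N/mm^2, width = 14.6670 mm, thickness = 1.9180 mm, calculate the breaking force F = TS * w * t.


Formula: F = TS * w * t
Substituting: F = 14.1220 * 14.6670 * 1.9180
Result: 397.2703 N


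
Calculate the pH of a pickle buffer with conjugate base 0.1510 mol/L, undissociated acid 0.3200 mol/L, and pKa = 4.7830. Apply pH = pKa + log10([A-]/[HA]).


ratio = [A-] / [HA] = 0.1510 / 0.3200 = 0.4719
log10(ratio) = -0.3262
pH = pKa + log10(ratio) = 4.7830 - 0.3262 = 4.4568


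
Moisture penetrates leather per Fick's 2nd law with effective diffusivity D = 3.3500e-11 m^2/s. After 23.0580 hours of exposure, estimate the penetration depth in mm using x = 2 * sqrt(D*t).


t = 23.0580 hr * 3600 = 83008.8000 s
D * t = 3.3500e-11 * 83008.8000 = 2.7808e-06
x = 2 * sqrt(D*t) = 2 * sqrt(2.7808e-06) = 0.00333514 m = 3.3351 mm


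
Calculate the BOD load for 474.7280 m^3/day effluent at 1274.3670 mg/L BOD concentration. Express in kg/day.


Formula: BOD_load = volume * conc / 1000
Substituting: BOD_load = 474.7280 * 1274.3670 / 1000
Result: 604.9777 kg/day


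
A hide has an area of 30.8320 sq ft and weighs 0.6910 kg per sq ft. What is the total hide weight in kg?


Formula: Weight = area * weight_per_sqft
Substituting: Weight = 30.8320 * 0.6910
Result: 21.3049 kg


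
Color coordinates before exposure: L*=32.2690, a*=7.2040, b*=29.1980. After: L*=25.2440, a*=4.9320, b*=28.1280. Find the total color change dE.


dL = -7.0250, da = -2.2720, db = -1.0700
dE = sqrt((-7.0250)^2 + (-2.2720)^2 + (-1.0700)^2) = 7.4604


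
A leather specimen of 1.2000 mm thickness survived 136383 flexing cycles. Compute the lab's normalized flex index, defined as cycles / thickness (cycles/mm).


Formula: Index = cycles / thickness
Substituting: Index = 136383 / 1.2000
Result: 113652.5000 cycles/mm


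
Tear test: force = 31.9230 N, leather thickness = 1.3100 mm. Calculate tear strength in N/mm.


Formula: Tear strength = force / thickness
Substituting: Tear strength = 31.9230 / 1.3100
Result: 24.3687 N/mm


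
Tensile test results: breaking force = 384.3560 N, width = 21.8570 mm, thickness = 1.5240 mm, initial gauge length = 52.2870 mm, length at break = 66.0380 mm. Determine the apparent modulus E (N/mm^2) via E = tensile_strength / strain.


TS = F / (w * t) = 384.3560 / (21.8570 * 1.5240) = 11.5387 N/mm^2
strain = (Lf - L0) / L0 = (66.0380 - 52.2870) / 52.2870 = 0.2630
E = TS / strain = 11.5387 / 0.2630 = 43.8750 N/mm^2


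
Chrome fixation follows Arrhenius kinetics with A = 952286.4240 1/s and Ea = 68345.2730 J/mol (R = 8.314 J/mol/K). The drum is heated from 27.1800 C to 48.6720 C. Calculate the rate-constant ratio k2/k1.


T1 = 27.1800 + 273.15 = 300.3300 K; T2 = 48.6720 + 273.15 = 321.8220 K
k1 = A * exp(-Ea/(R*T1)) = 952286.4240 * exp(-68345.2730/(8.314*300.3300)) = 1.2344e-06 1/s
k2 = A * exp(-Ea/(R*T2)) = 952286.4240 * exp(-68345.2730/(8.314*321.8220)) = 7.6790e-06 1/s
k2/k1 = 7.6790e-06 / 1.2344e-06 = 6.2210


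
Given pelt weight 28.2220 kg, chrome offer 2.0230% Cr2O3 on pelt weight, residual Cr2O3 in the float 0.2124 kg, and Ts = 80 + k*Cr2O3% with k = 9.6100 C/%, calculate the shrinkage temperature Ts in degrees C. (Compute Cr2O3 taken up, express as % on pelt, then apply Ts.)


Offered = pelt * offer_pct / 100 = 28.2220 * 2.0230 / 100 = 0.5709 kg
Uptake = offered - residual = 0.5709 - 0.2124 = 0.3585 kg
Cr2O3% on pelt = uptake / pelt * 100 = 0.3585 / 28.2220 * 100 = 1.2704 %
Ts = 80 + k * Cr2O3% = 80 + 9.6100 * 1.2704 = 92.2085 C


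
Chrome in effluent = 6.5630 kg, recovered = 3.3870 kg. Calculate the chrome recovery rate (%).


Formula: Recovery = recovered / input * 100
Substituting: Recovery = 3.3870 / 6.5630 * 100
Result: 51.6075 %


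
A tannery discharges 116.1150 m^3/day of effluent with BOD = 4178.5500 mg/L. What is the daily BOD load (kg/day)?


Formula: BOD_load = volume * conc / 1000
Substituting: BOD_load = 116.1150 * 4178.5500 / 1000
Result: 485.1923 kg/day


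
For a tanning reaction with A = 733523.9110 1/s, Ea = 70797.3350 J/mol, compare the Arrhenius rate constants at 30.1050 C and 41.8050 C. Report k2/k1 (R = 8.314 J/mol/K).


T1 = 30.1050 + 273.15 = 303.2550 K; T2 = 41.8050 + 273.15 = 314.9550 K
k1 = A * exp(-Ea/(R*T1)) = 733523.9110 * exp(-70797.3350/(8.314*303.2550)) = 4.6814e-07 1/s
k2 = A * exp(-Ea/(R*T2)) = 733523.9110 * exp(-70797.3350/(8.314*314.9550)) = 1.3286e-06 1/s
k2/k1 = 1.3286e-06 / 4.6814e-07 = 2.8381


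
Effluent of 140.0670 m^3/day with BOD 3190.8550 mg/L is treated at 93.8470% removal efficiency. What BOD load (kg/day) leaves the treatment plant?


Load_in = volume * conc / 1000 = 140.0670 * 3190.8550 / 1000 = 446.9335 kg/day
Removed = Load_in * eff / 100 = 446.9335 * 93.8470 / 100 = 419.4337 kg/day
Load_out = Load_in - Removed = 446.9335 - 419.4337 = 27.4998 kg/day


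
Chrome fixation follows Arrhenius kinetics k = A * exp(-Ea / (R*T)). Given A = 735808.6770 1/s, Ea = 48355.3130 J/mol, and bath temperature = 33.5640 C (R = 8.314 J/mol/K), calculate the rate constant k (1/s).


T_K = T_C + 273.15 = 33.5640 + 273.15 = 306.7140 K
exponent = -Ea / (R * T_K) = -48355.3130 / (8.314 * 306.7140) = -18.9627
k = A * exp(exponent) = 735808.6770 * exp(-18.9627) = 0.00427919 1/s


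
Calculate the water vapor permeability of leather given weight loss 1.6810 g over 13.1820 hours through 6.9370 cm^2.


Formula: WVP = loss / (area * time)
Substituting: WVP = 1.6810 / (6.9370 * 13.1820)
Result: 0.0183829 g/(cm^2*hr)


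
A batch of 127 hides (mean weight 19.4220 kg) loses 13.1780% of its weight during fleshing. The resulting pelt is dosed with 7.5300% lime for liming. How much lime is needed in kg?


Total_raw = N * avg_wt = 127 * 19.4220 = 2466.5940 kg
Substrate = Total_raw * (1 - loss/100) = 2466.5940 * (1 - 13.1780/100) = 2141.5462 kg
Lime = Substrate * pct / 100 = 2141.5462 * 7.5300 / 100 = 161.2584 kg


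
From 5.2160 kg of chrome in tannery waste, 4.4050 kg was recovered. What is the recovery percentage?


Formula: Recovery = recovered / input * 100
Substituting: Recovery = 4.4050 / 5.2160 * 100
Result: 84.4517 %


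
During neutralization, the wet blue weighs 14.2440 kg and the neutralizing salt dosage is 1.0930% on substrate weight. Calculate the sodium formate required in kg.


Formula: Neutralizer = substrate * pct / 100
Substituting: Neutralizer = 14.2440 * 1.0930 / 100
Result: 0.1557 kg


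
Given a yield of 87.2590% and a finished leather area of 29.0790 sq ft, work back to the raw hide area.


Formula: raw = finished * 100 / yield
Substituting: raw = 29.0790 * 100 / 87.2590
Result: 33.3249 sq ft


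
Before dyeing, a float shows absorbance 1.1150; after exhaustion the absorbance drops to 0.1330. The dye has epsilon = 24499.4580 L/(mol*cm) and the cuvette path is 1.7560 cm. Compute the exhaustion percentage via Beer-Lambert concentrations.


c_initial = A_i / (epsilon * l) = 1.1150 / (24499.4580 * 1.7560) = 2.5918e-05 mol/L
c_final = A_f / (epsilon * l) = 0.1330 / (24499.4580 * 1.7560) = 3.0915e-06 mol/L
Exhaustion = (c_initial - c_final) / c_initial * 100 = (2.5918e-05 - 3.0915e-06) / 2.5918e-05 * 100 = 88.0717 %


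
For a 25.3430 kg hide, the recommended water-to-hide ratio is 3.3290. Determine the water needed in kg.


Formula: Water = hide_weight * ratio
Substituting: Water = 25.3430 * 3.3290
Result: 84.3668 kg


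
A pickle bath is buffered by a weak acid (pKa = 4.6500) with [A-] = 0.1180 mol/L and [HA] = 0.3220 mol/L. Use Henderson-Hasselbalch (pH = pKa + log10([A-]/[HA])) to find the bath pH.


ratio = [A-] / [HA] = 0.1180 / 0.3220 = 0.3665
log10(ratio) = -0.4360
pH = pKa + log10(ratio) = 4.6500 - 0.4360 = 4.2140


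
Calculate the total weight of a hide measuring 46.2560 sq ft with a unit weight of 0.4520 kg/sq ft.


Formula: Weight = area * weight_per_sqft
Substituting: Weight = 46.2560 * 0.4520
Result: 20.9077 kg


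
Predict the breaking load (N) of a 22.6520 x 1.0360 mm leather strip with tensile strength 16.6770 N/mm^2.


Formula: F = TS * w * t
Substituting: F = 16.6770 * 22.6520 * 1.0360
Result: 391.3670 N


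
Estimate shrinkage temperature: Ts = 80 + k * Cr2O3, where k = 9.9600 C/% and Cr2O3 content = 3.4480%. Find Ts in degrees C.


Formula: Ts = 80 + k * Cr2O3
Substituting: Ts = 80 + 9.9600 * 3.4480
Result: 114.3421 C


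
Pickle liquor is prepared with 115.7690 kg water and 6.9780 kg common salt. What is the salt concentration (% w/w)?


Formula: Conc = salt / (water + salt) * 100
Substituting: Conc = 6.9780 / (115.7690 + 6.9780) * 100
Result: 5.6849 %


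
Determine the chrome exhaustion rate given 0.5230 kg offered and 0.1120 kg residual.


Formula: Uptake = (offered - residual) / offered * 100
Substituting: Uptake = (0.5230 - 0.1120) / 0.5230 * 100
Result: 78.5851 %


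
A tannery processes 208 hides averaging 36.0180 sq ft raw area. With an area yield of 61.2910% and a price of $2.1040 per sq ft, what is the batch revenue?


Raw_total = N * avg_area = 208 * 36.0180 = 7491.7440 sq ft
Finished = Raw_total * yield / 100 = 7491.7440 * 61.2910 / 100 = 4591.7648 sq ft
Value = Finished * price = 4591.7648 * 2.1040 = 9661.0732 $


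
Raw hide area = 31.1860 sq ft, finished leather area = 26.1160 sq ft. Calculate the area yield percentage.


Formula: Yield = finished / raw * 100
Substituting: Yield = 26.1160 / 31.1860 * 100
Result: 83.7427 %


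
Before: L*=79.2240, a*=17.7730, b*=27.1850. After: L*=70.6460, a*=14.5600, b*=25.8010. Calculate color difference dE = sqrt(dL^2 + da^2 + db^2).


dL = -8.5780, da = -3.2130, db = -1.3840
dE = sqrt((-8.5780)^2 + (-3.2130)^2 + (-1.3840)^2) = 9.2640


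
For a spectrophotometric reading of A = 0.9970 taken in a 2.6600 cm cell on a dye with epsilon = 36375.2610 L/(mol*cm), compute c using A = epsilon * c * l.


Formula: c = A / (epsilon * l)
Substituting: c = 0.9970 / (36375.2610 * 2.6600)
Result: 1.0304e-05 mol/L


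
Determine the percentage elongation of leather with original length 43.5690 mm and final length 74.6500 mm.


Formula: Elongation = (Lf - L0) / L0 * 100
Substituting: Elongation = (74.6500 - 43.5690) / 43.5690 * 100
Result: 71.3374 %


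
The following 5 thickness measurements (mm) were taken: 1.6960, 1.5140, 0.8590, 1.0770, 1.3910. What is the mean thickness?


Formula: Average = sum / n
Substituting: Average = 6.5370 / 5
Result: 1.3074 mm


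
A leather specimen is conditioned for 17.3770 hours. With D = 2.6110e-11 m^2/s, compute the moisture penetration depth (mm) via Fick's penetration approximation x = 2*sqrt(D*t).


t = 17.3770 hr * 3600 = 62557.2000 s
D * t = 2.6110e-11 * 62557.2000 = 1.6334e-06
x = 2 * sqrt(D*t) = 2 * sqrt(1.6334e-06) = 0.00255607 m = 2.5561 mm


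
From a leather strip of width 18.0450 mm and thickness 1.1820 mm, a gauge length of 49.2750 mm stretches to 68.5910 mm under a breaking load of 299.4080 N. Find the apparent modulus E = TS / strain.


TS = F / (w * t) = 299.4080 / (18.0450 * 1.1820) = 14.0375 N/mm^2
strain = (Lf - L0) / L0 = (68.5910 - 49.2750) / 49.2750 = 0.3920
E = TS / strain = 14.0375 / 0.3920 = 35.8095 N/mm^2


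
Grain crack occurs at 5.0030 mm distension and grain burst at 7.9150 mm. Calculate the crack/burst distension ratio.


Formula: Ratio = crack / burst
Substituting: Ratio = 5.0030 / 7.9150
Result: 0.6321


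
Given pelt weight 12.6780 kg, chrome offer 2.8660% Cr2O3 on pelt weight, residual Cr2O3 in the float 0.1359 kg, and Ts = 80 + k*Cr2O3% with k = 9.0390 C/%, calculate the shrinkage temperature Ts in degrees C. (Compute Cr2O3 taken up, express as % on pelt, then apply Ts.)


Offered = pelt * offer_pct / 100 = 12.6780 * 2.8660 / 100 = 0.3634 kg
Uptake = offered - residual = 0.3634 - 0.1359 = 0.2275 kg
Cr2O3% on pelt = uptake / pelt * 100 = 0.2275 / 12.6780 * 100 = 1.7941 %
Ts = 80 + k * Cr2O3% = 80 + 9.0390 * 1.7941 = 96.2165 C


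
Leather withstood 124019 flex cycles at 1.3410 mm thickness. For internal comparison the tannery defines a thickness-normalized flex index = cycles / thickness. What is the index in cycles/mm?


Formula: Index = cycles / thickness
Substituting: Index = 124019 / 1.3410
Result: 92482.4758 cycles/mm


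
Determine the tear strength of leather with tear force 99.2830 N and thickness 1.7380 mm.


Formula: Tear strength = force / thickness
Substituting: Tear strength = 99.2830 / 1.7380
Result: 57.1249 N/mm


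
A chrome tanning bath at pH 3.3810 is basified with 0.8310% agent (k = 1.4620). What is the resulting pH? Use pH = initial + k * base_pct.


Formula: pH_final = pH_initial + k * base_pct
Substituting: pH_final = 3.3810 + 1.4620 * 0.8310
Result: 4.5959


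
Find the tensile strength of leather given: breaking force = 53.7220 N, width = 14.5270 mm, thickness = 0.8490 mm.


Formula: TS = force / (width * thickness)
Substituting: TS = 53.7220 / (14.5270 * 0.8490)
Result: 4.3558 N/mm^2


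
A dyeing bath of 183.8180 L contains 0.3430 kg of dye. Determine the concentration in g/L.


Formula: Conc = dye_mass(kg) / volume(L) * 1000
Substituting: Conc = 0.3430 / 183.8180 * 1000
Result: 1.8660 g/L


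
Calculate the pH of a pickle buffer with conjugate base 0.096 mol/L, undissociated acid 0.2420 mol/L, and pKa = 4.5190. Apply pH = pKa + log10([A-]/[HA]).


ratio = [A-] / [HA] = 0.096 / 0.2420 = 0.3967
log10(ratio) = -0.4015
pH = pKa + log10(ratio) = 4.5190 - 0.4015 = 4.1175


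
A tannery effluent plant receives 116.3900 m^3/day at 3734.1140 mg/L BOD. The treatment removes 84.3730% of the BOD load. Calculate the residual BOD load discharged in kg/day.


Load_in = volume * conc / 1000 = 116.3900 * 3734.1140 / 1000 = 434.6135 kg/day
Removed = Load_in * eff / 100 = 434.6135 * 84.3730 / 100 = 366.6965 kg/day
Load_out = Load_in - Removed = 434.6135 - 366.6965 = 67.9171 kg/day


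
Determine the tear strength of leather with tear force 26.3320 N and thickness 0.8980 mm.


Formula: Tear strength = force / thickness
Substituting: Tear strength = 26.3320 / 0.8980
Result: 29.3229 N/mm


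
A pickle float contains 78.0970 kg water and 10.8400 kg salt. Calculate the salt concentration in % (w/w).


Formula: Conc = salt / (water + salt) * 100
Substituting: Conc = 10.8400 / (78.0970 + 10.8400) * 100
Result: 12.1884 %


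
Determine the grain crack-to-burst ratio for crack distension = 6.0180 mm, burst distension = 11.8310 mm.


Formula: Ratio = crack / burst
Substituting: Ratio = 6.0180 / 11.8310
Result: 0.5087


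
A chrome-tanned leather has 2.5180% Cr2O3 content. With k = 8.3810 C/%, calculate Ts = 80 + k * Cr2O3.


Formula: Ts = 80 + k * Cr2O3
Substituting: Ts = 80 + 8.3810 * 2.5180
Result: 101.1034 C


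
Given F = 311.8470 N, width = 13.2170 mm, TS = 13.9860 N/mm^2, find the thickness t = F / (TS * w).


Formula: t = F / (TS * w)
Substituting: t = 311.8470 / (13.9860 * 13.2170)
Result: 1.6870 mm


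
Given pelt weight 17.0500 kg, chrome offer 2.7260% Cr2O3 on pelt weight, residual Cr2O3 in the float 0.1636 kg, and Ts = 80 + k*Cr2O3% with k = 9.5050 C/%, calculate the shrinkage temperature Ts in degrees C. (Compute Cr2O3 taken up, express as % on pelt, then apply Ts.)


Offered = pelt * offer_pct / 100 = 17.0500 * 2.7260 / 100 = 0.4648 kg
Uptake = offered - residual = 0.4648 - 0.1636 = 0.3012 kg
Cr2O3% on pelt = uptake / pelt * 100 = 0.3012 / 17.0500 * 100 = 1.7665 %
Ts = 80 + k * Cr2O3% = 80 + 9.5050 * 1.7665 = 96.7903 C


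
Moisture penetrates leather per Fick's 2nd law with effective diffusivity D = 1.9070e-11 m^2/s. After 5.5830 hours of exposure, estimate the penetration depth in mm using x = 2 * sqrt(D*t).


t = 5.5830 hr * 3600 = 20098.8000 s
D * t = 1.9070e-11 * 20098.8000 = 3.8328e-07
x = 2 * sqrt(D*t) = 2 * sqrt(3.8328e-07) = 0.0012382 m = 1.2382 mm


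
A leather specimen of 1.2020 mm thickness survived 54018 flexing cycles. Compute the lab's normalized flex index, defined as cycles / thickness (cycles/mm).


Formula: Index = cycles / thickness
Substituting: Index = 54018 / 1.2020
Result: 44940.0998 cycles/mm


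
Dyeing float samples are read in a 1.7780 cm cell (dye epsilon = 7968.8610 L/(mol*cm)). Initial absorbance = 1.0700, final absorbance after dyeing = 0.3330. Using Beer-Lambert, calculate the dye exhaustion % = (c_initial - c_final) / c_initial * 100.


c_initial = A_i / (epsilon * l) = 1.0700 / (7968.8610 * 1.7780) = 7.5519e-05 mol/L
c_final = A_f / (epsilon * l) = 0.3330 / (7968.8610 * 1.7780) = 2.3503e-05 mol/L
Exhaustion = (c_initial - c_final) / c_initial * 100 = (7.5519e-05 - 2.3503e-05) / 7.5519e-05 * 100 = 68.8785 %
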